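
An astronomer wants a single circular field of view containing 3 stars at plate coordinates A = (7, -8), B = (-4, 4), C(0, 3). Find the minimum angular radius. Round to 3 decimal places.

8.139

Side lengths²: AB² = 265, AC² = 170, BC² = 17.
Since AB² = 265 ≥ 170 + 17 = 187, the angle opposite AB is not acute, so the smallest enclosing circle has AB as diameter.
Centre = midpoint of AB = (1.5, -2), r² = 265/4 = 66.25.
r = √(66.25) ≈ 8.139.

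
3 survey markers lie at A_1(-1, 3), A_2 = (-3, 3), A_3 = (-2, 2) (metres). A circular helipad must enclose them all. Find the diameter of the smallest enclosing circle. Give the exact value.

2

Side lengths²: A_1A_2² = 4, A_1A_3² = 2, A_2A_3² = 2.
Since A_1A_2² = 4 ≥ 2 + 2 = 4, the angle opposite A_1A_2 is not acute, so the smallest enclosing circle has A_1A_2 as diameter.
Centre = midpoint of A_1A_2 = (-2, 3), r² = 4/4 = 1.
Diameter = 2r = 2√1 = 2.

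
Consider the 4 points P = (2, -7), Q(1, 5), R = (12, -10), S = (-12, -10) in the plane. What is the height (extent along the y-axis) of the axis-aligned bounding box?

max y = 5, min y = -10, so height = 15.

15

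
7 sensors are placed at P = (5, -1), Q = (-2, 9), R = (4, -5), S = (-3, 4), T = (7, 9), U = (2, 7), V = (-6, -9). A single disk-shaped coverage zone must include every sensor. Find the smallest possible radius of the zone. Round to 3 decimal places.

The farthest pair is T–V with squared distance 493. The circle on this segment as diameter has centre (0.5, 0) and r² = 493/4 = 123.25.
Check P: distance² to centre = 21.25 ≤ 123.25, so it lies inside.
All remaining points lie in this disk, and no smaller disk contains both endpoints, so this is the minimum enclosing circle.
r = √(123.25) ≈ 11.102.

11.102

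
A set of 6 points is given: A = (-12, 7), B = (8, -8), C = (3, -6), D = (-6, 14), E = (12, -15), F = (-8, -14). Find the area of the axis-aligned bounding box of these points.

x ranges over [-12, 12], width 24.
y ranges over [-15, 14], height 29.
Area = 24 × 29 = 696.

696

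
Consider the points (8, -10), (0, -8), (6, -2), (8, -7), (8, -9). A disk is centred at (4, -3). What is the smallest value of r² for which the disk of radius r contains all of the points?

The required radius is the distance from (4, -3) to the farthest point.
Squared distances: 65, 41, 5, 32, 52.
Maximum is 65, attained at (8, -10).

65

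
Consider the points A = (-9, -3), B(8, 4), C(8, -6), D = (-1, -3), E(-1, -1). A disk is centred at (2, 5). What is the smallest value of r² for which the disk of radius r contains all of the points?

The required radius is the distance from (2, 5) to the farthest point.
Squared distances: 185, 37, 157, 73, 45.
Maximum is 185, attained at A.

185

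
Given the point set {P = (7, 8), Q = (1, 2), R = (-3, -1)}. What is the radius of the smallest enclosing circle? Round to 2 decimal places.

Side lengths²: PQ² = 72, PR² = 181, QR² = 25.
Since PR² = 181 ≥ 72 + 25 = 97, the angle opposite PR is not acute, so the smallest enclosing circle has PR as diameter.
Centre = midpoint of PR = (2, 3.5), r² = 181/4 = 45.25.
r = √(45.25) ≈ 6.73.

6.73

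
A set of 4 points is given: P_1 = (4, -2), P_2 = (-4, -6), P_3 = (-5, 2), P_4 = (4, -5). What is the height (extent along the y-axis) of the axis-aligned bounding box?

8

max y = 2, min y = -6, so height = 8.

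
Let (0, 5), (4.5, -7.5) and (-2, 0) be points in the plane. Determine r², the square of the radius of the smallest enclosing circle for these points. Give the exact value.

44.125

Call the three points A, B, C in the order given.
Side lengths²: AB² = 176.5, AC² = 29, BC² = 98.5.
Since AB² = 176.5 ≥ 98.5 + 29 = 127.5, the angle opposite AB is not acute, so the smallest enclosing circle has AB as diameter.
Centre = midpoint of AB = (2.25, -1.25), r² = 176.5/4 = 44.125.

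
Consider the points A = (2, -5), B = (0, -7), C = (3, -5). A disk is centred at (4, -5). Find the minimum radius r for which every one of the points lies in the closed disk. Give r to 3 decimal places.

4.472

The required radius is the distance from (4, -5) to the farthest point.
Squared distances: 4, 20, 1.
Maximum is 20, attained at B.
r = √20 ≈ 4.472.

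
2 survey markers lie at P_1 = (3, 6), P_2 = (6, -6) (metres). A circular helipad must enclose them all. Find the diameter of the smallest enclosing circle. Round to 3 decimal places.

12.369

The smallest circle enclosing two points has them as diameter endpoints.
Centre = midpoint = (4.5, 0); r² = |P_1P_2|²/4 = 153/4 = 38.25.
Diameter = 2r = 2√(38.25) ≈ 12.369.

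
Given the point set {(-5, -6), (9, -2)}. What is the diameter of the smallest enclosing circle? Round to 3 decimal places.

14.560

The smallest circle enclosing two points has them as diameter endpoints.
Centre = midpoint = (2, -4); r² = |(-5, -6)−(9, -2)|²/4 = 212/4 = 53.
Diameter = 2r = 2√53 ≈ 14.560.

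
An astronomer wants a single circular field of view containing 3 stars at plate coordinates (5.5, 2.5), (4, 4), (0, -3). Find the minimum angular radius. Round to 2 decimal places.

4.03

Call the three points A, B, C in the order given.
Side lengths²: AB² = 4.5, AC² = 60.5, BC² = 65.
Since BC² = 65 ≥ 60.5 + 4.5 = 65, the angle opposite BC is not acute, so the smallest enclosing circle has BC as diameter.
Centre = midpoint of BC = (2, 0.5), r² = 65/4 = 16.25.
r = √(16.25) ≈ 4.03.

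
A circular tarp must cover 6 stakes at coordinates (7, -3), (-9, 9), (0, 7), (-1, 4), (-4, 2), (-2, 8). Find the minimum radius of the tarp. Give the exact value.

A smallest enclosing disk is always determined by at most three of the input points on its boundary.
The farthest pair is (7, -3)–(-9, 9) with squared distance 400. The circle on this segment as diameter has centre (-1, 3) and r² = 400/4 = 100.
Check (0, 7): distance² to centre = 17 ≤ 100, so it lies inside.
All remaining points lie in this disk, and no smaller disk contains both endpoints, so this is the minimum enclosing circle.
r = √100 = 10.

10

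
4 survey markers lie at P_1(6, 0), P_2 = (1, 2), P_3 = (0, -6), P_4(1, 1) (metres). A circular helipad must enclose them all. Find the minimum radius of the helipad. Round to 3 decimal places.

4.386

The minimum enclosing circle of a finite set is fixed by two of the points (as a diameter) or three (as a circumcircle).
The minimum enclosing circle is determined by three boundary points: P_1, P_2, P_3.
Their circumcentre is (31/14, -31/14) with r² = 1885/98.
The farthest remaining point P_4 is at distance² 1157/98 ≤ 1885/98.
r = √(1885/98) ≈ 4.386.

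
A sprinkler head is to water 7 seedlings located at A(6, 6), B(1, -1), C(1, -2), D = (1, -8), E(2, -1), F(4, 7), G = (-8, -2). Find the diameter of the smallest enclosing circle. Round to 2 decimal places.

16.62

The minimum enclosing circle of a finite set is fixed by two of the points (as a diameter) or three (as a circumcircle).
The minimum enclosing circle is determined by three boundary points: A, D, G.
Their circumcentre is (0, 0.25) with r² = 69.0625.
The farthest remaining point F is at distance² 61.5625 ≤ 69.0625.
Diameter = 2r = 2√(69.0625) ≈ 16.62.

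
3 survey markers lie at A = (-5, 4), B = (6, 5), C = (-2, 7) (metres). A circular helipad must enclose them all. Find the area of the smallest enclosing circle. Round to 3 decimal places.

95.819

Side lengths²: AB² = 122, AC² = 18, BC² = 68.
Since AB² = 122 ≥ 68 + 18 = 86, the angle opposite AB is not acute, so the smallest enclosing circle has AB as diameter.
Centre = midpoint of AB = (0.5, 4.5), r² = 122/4 = 30.5.
Area = π·r² = π·30.5 ≈ 95.819.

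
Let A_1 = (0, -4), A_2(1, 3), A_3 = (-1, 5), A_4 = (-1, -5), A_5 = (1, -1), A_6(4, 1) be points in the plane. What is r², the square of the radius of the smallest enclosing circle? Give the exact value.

The minimum enclosing circle of a finite set is fixed by two of the points (as a diameter) or three (as a circumcircle).
The minimum enclosing circle is determined by three boundary points: A_3, A_4, A_6.
Their circumcentre is (-0.9, 0) with r² = 25.01.
The farthest remaining point A_1 is at distance² 16.81 ≤ 25.01.

25.01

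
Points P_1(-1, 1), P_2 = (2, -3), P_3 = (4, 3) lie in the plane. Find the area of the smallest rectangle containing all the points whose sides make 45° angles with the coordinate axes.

In coordinates u = x + y, v = x − y the rectangle is axis-aligned; the map (x,y)→(u,v) scales areas by 2.
u-values: 0, -1, 7; range = 7 − (-1) = 8.
v-values: -2, 5, 1; range = 5 − (-2) = 7.
Area = (8 × 7) / 2 = 28.

28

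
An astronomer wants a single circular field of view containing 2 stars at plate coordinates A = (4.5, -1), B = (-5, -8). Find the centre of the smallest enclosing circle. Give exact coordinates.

(-0.25, -4.5)

The smallest circle enclosing two points has them as diameter endpoints.
Centre = midpoint = (-0.25, -4.5); r² = |AB|²/4 = 139.25/4 = 34.8125.
Centre = (-0.25, -4.5).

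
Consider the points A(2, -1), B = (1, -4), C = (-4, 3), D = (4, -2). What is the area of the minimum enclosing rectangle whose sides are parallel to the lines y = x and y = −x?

In coordinates u = x + y, v = x − y the rectangle is axis-aligned; the map (x,y)→(u,v) scales areas by 2.
u-values: 1, -3, -1, 2; range = 2 − (-3) = 5.
v-values: 3, 5, -7, 6; range = 6 − (-7) = 13.
Area = (5 × 13) / 2 = 32.5.

32.5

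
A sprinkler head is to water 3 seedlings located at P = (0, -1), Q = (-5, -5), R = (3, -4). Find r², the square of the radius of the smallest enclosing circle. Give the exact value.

Side lengths²: PQ² = 41, PR² = 18, QR² = 65.
Since QR² = 65 ≥ 41 + 18 = 59, the angle opposite QR is not acute, so the smallest enclosing circle has QR as diameter.
Centre = midpoint of QR = (-1, -4.5), r² = 65/4 = 16.25.

16.25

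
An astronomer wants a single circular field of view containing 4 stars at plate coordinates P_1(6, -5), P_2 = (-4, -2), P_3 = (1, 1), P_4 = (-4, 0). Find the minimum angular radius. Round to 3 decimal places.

A smallest enclosing disk is always determined by at most three of the input points on its boundary.
The farthest pair is P_1–P_4 with squared distance 125. The circle on this segment as diameter has centre (1, -2.5) and r² = 125/4 = 31.25.
Check P_2: distance² to centre = 25.25 ≤ 31.25, so it lies inside.
All remaining points lie in this disk, and no smaller disk contains both endpoints, so this is the minimum enclosing circle.
r = √(31.25) ≈ 5.590.

5.590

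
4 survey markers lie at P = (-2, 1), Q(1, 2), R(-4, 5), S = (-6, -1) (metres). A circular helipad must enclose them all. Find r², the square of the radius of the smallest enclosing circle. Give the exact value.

2465/162

The minimum enclosing circle is determined by three boundary points: Q, R, S.
Their circumcentre is (-17/6, 23/18) with r² = 2465/162.
The farthest remaining point P is at distance² 125/162 ≤ 2465/162.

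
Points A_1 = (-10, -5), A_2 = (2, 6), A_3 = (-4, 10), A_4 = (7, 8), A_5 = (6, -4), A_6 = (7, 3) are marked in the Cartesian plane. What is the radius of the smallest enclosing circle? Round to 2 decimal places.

A smallest enclosing disk is always determined by at most three of the input points on its boundary.
The farthest pair is A_1–A_4 with squared distance 458. The circle on this segment as diameter has centre (-1.5, 1.5) and r² = 458/4 = 114.5.
Check A_2: distance² to centre = 32.5 ≤ 114.5, so it lies inside.
All remaining points lie in this disk, and no smaller disk contains both endpoints, so this is the minimum enclosing circle.
r = √(114.5) ≈ 10.70.

10.70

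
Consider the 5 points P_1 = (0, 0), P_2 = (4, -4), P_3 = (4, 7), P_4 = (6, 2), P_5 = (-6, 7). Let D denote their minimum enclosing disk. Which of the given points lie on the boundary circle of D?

P_2, P_3, P_5

The farthest pair is P_2–P_5 with squared distance 221. The circle on this segment as diameter has centre (-1, 1.5) and r² = 221/4 = 55.25.
Check P_1: distance² to centre = 3.25 ≤ 55.25, so it lies inside.
All remaining points lie in this disk, and no smaller disk contains both endpoints, so this is the minimum enclosing circle.
The points at distance exactly r from the centre are P_2, P_3, P_5 — 3 points.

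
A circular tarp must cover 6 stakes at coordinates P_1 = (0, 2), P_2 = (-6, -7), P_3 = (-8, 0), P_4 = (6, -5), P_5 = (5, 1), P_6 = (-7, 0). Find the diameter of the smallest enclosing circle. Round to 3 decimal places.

The minimum enclosing circle of a finite set is fixed by two of the points (as a diameter) or three (as a circumcircle).
The farthest pair is P_3–P_4 with squared distance 221. The circle on this segment as diameter has centre (-1, -2.5) and r² = 221/4 = 55.25.
Check P_1: distance² to centre = 21.25 ≤ 55.25, so it lies inside.
All remaining points lie in this disk, and no smaller disk contains both endpoints, so this is the minimum enclosing circle.
Diameter = 2r = 2√(55.25) ≈ 14.866.

14.866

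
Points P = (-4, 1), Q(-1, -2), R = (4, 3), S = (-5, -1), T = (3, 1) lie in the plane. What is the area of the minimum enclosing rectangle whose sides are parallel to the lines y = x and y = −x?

45.5

In coordinates u = x + y, v = x − y the rectangle is axis-aligned; the map (x,y)→(u,v) scales areas by 2.
u-values: -3, -3, 7, -6, 4; range = 7 − (-6) = 13.
v-values: -5, 1, 1, -4, 2; range = 2 − (-5) = 7.
Area = (13 × 7) / 2 = 45.5.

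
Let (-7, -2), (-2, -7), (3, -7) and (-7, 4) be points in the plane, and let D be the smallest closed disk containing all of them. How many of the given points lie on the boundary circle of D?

2

By Welzl's lemma the MEC is supported by two points (diametrically opposite) or three points (on a circumcircle).
The farthest pair is (3, -7)–(-7, 4) with squared distance 221. The circle on this segment as diameter has centre (-2, -1.5) and r² = 221/4 = 55.25.
Check (-7, -2): distance² to centre = 25.25 ≤ 55.25, so it lies inside.
All remaining points lie in this disk, and no smaller disk contains both endpoints, so this is the minimum enclosing circle.
The points at distance exactly r from the centre are (3, -7), (-7, 4) — 2 points.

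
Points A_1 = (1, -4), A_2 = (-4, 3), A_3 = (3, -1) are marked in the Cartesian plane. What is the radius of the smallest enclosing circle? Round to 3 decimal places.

4.311

Side lengths²: A_1A_2² = 74, A_1A_3² = 13, A_2A_3² = 65.
Since A_1A_2² = 74 < 65 + 13 = 78, the triangle is acute, so the smallest enclosing circle is the circumcircle.
Circumcentre = (-73/58, -19/58), r² = 31265/1682.
r = √(31265/1682) ≈ 4.311.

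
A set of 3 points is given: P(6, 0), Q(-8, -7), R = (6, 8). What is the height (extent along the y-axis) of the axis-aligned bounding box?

max y = 8, min y = -7, so height = 15.

15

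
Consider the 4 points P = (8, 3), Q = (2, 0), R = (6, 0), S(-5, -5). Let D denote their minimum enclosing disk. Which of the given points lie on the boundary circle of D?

The farthest pair is P–S with squared distance 233. The circle on this segment as diameter has centre (1.5, -1) and r² = 233/4 = 58.25.
Check Q: distance² to centre = 1.25 ≤ 58.25, so it lies inside.
All remaining points lie in this disk, and no smaller disk contains both endpoints, so this is the minimum enclosing circle.
The points at distance exactly r from the centre are P, S — 2 points.

P, S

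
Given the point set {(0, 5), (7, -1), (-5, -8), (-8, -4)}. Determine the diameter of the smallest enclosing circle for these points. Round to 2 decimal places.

15.30

A smallest enclosing disk is always determined by at most three of the input points on its boundary.
The farthest pair is (7, -1)–(-8, -4) with squared distance 234. The circle on this segment as diameter has centre (-0.5, -2.5) and r² = 234/4 = 58.5.
Check (0, 5): distance² to centre = 56.5 ≤ 58.5, so it lies inside.
All remaining points lie in this disk, and no smaller disk contains both endpoints, so this is the minimum enclosing circle.
Diameter = 2r = 2√(58.5) ≈ 15.30.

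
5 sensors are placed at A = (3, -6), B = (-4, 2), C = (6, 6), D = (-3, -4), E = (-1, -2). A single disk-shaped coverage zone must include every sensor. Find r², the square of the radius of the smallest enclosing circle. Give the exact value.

15385/338

A smallest enclosing disk is always determined by at most three of the input points on its boundary.
The minimum enclosing circle is determined by three boundary points: A, C, D.
Their circumcentre is (49/26, 17/26) with r² = 15385/338.
The farthest remaining point B is at distance² 12317/338 ≤ 15385/338.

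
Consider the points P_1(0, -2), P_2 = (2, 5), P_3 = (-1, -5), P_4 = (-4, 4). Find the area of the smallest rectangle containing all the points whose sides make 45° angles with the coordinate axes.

In coordinates u = x + y, v = x − y the rectangle is axis-aligned; the map (x,y)→(u,v) scales areas by 2.
u-values: -2, 7, -6, 0; range = 7 − (-6) = 13.
v-values: 2, -3, 4, -8; range = 4 − (-8) = 12.
Area = (13 × 12) / 2 = 78.

78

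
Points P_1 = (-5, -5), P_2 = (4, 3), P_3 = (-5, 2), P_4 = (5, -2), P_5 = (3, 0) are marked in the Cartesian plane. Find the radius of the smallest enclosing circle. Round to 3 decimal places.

6.021

The farthest pair is P_1–P_2 with squared distance 145. The circle on this segment as diameter has centre (-0.5, -1) and r² = 145/4 = 36.25.
Check P_3: distance² to centre = 29.25 ≤ 36.25, so it lies inside.
All remaining points lie in this disk, and no smaller disk contains both endpoints, so this is the minimum enclosing circle.
r = √(36.25) ≈ 6.021.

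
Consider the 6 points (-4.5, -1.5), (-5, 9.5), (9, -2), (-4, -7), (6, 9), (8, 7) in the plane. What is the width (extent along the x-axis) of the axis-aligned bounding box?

max x = 9, min x = -5, so width = 14.

14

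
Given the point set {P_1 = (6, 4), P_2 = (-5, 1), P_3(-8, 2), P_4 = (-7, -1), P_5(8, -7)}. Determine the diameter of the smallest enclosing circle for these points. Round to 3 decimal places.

18.358

The minimum enclosing circle of a finite set is fixed by two of the points (as a diameter) or three (as a circumcircle).
The farthest pair is P_3–P_5 with squared distance 337. The circle on this segment as diameter has centre (0, -2.5) and r² = 337/4 = 84.25.
Check P_1: distance² to centre = 78.25 ≤ 84.25, so it lies inside.
All remaining points lie in this disk, and no smaller disk contains both endpoints, so this is the minimum enclosing circle.
Diameter = 2r = 2√(84.25) ≈ 18.358.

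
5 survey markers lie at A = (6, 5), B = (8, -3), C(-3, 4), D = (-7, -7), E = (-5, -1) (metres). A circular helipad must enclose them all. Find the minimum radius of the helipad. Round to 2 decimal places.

8.85

The minimum enclosing circle of a finite set is fixed by two of the points (as a diameter) or three (as a circumcircle).
The farthest pair is A–D with squared distance 313. The circle on this segment as diameter has centre (-0.5, -1) and r² = 313/4 = 78.25.
Check B: distance² to centre = 76.25 ≤ 78.25, so it lies inside.
All remaining points lie in this disk, and no smaller disk contains both endpoints, so this is the minimum enclosing circle.
r = √(78.25) ≈ 8.85.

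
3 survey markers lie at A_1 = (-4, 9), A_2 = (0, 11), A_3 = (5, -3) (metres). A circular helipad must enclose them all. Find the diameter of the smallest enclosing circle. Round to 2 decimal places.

15.11

Side lengths²: A_1A_2² = 20, A_1A_3² = 225, A_2A_3² = 221.
Since A_1A_3² = 225 < 221 + 20 = 241, the triangle is acute, so the smallest enclosing circle is the circumcircle.
Circumcentre = (27/22, 39/11), r² = 27625/484.
Diameter = 2r = 2√(27625/484) ≈ 15.11.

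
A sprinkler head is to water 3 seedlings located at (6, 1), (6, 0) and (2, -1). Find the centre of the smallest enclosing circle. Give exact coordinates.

Call the three points A, B, C in the order given.
Side lengths²: AB² = 1, AC² = 20, BC² = 17.
Since AC² = 20 ≥ 17 + 1 = 18, the angle opposite AC is not acute, so the smallest enclosing circle has AC as diameter.
Centre = midpoint of AC = (4, 0), r² = 20/4 = 5.
Centre = (4, 0).

(4, 0)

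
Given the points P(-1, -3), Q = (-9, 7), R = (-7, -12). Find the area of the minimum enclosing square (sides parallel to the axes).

361

The bounding box has width 8 and height 19.
An axis-aligned square enclosing the set must have side ≥ max(width, height).
So the minimum side is max(8, 19) = 19.
Area = 19² = 361.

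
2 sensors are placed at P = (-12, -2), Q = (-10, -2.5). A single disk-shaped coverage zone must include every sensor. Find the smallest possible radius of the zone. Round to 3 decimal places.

1.031

The smallest circle enclosing two points has them as diameter endpoints.
Centre = midpoint = (-11, -2.25); r² = |PQ|²/4 = 4.25/4 = 1.0625.
r = √(1.0625) ≈ 1.031.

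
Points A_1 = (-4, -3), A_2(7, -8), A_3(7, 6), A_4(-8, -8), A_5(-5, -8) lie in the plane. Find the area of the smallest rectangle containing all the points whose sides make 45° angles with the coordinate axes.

232

In coordinates u = x + y, v = x − y the rectangle is axis-aligned; the map (x,y)→(u,v) scales areas by 2.
u-values: -7, -1, 13, -16, -13; range = 13 − (-16) = 29.
v-values: -1, 15, 1, 0, 3; range = 15 − (-1) = 16.
Area = (29 × 16) / 2 = 232.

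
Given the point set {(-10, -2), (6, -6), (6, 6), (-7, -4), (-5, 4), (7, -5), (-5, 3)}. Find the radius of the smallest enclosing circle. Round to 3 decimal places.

9.269

The minimum enclosing circle is determined by three boundary points: (-10, -2), (6, 6), (7, -5).
Their circumcentre is (-21/23, -4/23) with r² = 45445/529.
The farthest remaining point (6, -6) is at distance² 43237/529 ≤ 45445/529.
r = √(45445/529) ≈ 9.269.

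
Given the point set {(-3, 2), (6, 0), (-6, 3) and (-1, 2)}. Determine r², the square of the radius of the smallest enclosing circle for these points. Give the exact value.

38.25

The minimum enclosing circle of a finite set is fixed by two of the points (as a diameter) or three (as a circumcircle).
The farthest pair is (6, 0)–(-6, 3) with squared distance 153. The circle on this segment as diameter has centre (0, 1.5) and r² = 153/4 = 38.25.
Check (-3, 2): distance² to centre = 9.25 ≤ 38.25, so it lies inside.
All remaining points lie in this disk, and no smaller disk contains both endpoints, so this is the minimum enclosing circle.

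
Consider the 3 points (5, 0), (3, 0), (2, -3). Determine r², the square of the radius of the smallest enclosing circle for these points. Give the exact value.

4.5

Call the three points A, B, C in the order given.
Side lengths²: AB² = 4, AC² = 18, BC² = 10.
Since AC² = 18 ≥ 10 + 4 = 14, the angle opposite AC is not acute, so the smallest enclosing circle has AC as diameter.
Centre = midpoint of AC = (3.5, -1.5), r² = 18/4 = 4.5.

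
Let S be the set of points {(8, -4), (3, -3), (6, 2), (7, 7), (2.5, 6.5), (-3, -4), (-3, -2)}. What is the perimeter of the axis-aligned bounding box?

44

Width = max x − min x = 8 − (-3) = 11.
Height = max y − min y = 7 − (-4) = 11.
Perimeter = 2(11 + 11) = 44.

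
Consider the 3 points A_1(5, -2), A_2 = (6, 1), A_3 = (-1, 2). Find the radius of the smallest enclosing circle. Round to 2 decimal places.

3.66

Side lengths²: A_1A_2² = 10, A_1A_3² = 52, A_2A_3² = 50.
Since A_1A_3² = 52 < 50 + 10 = 60, the triangle is acute, so the smallest enclosing circle is the circumcircle.
Circumcentre = (26/11, 6/11), r² = 1625/121.
r = √(1625/121) ≈ 3.66.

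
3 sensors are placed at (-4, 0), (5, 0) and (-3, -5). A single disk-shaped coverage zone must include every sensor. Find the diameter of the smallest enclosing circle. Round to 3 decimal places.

Call the three points A, B, C in the order given.
Side lengths²: AB² = 81, AC² = 26, BC² = 89.
Since BC² = 89 < 81 + 26 = 107, the triangle is acute, so the smallest enclosing circle is the circumcircle.
Circumcentre = (0.5, -1.7), r² = 23.14.
Diameter = 2r = 2√(23.14) ≈ 9.621.

9.621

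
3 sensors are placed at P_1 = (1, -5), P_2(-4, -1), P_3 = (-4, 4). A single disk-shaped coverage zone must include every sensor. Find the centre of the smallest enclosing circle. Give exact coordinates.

(-1.5, -0.5)

Side lengths²: P_1P_2² = 41, P_1P_3² = 106, P_2P_3² = 25.
Since P_1P_3² = 106 ≥ 41 + 25 = 66, the angle opposite P_1P_3 is not acute, so the smallest enclosing circle has P_1P_3 as diameter.
Centre = midpoint of P_1P_3 = (-1.5, -0.5), r² = 106/4 = 26.5.
Centre = (-1.5, -0.5).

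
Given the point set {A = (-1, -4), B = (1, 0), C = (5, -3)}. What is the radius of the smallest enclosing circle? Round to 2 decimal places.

Side lengths²: AB² = 20, AC² = 37, BC² = 25.
Since AC² = 37 < 25 + 20 = 45, the triangle is acute, so the smallest enclosing circle is the circumcircle.
Circumcentre = (21/11, -65/22), r² = 4625/484.
r = √(4625/484) ≈ 3.09.

3.09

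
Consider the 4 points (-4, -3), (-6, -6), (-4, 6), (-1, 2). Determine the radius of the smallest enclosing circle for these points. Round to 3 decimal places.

6.083

The minimum enclosing circle of a finite set is fixed by two of the points (as a diameter) or three (as a circumcircle).
The farthest pair is (-6, -6)–(-4, 6) with squared distance 148. The circle on this segment as diameter has centre (-5, 0) and r² = 148/4 = 37.
Check (-4, -3): distance² to centre = 10 ≤ 37, so it lies inside.
All remaining points lie in this disk, and no smaller disk contains both endpoints, so this is the minimum enclosing circle.
r = √37 ≈ 6.083.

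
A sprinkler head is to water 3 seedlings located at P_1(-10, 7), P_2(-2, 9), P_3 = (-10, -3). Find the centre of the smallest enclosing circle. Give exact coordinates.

Side lengths²: P_1P_2² = 68, P_1P_3² = 100, P_2P_3² = 208.
Since P_2P_3² = 208 ≥ 100 + 68 = 168, the angle opposite P_2P_3 is not acute, so the smallest enclosing circle has P_2P_3 as diameter.
Centre = midpoint of P_2P_3 = (-6, 3), r² = 208/4 = 52.
Centre = (-6, 3).

(-6, 3)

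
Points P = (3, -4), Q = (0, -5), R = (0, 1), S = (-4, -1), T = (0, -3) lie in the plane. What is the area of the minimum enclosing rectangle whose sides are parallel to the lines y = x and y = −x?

30

In coordinates u = x + y, v = x − y the rectangle is axis-aligned; the map (x,y)→(u,v) scales areas by 2.
u-values: -1, -5, 1, -5, -3; range = 1 − (-5) = 6.
v-values: 7, 5, -1, -3, 3; range = 7 − (-3) = 10.
Area = (6 × 10) / 2 = 30.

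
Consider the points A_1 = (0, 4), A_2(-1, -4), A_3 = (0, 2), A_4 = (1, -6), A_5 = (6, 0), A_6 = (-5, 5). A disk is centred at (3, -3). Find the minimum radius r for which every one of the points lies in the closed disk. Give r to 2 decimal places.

The required radius is the distance from (3, -3) to the farthest point.
Squared distances: 58, 17, 34, 13, 18, 128.
Maximum is 128, attained at A_6.
r = √128 ≈ 11.31.

11.31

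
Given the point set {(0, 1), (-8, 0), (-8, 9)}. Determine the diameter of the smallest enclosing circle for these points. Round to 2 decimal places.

11.40

Call the three points A, B, C in the order given.
Side lengths²: AB² = 65, AC² = 128, BC² = 81.
Since AC² = 128 < 81 + 65 = 146, the triangle is acute, so the smallest enclosing circle is the circumcircle.
Circumcentre = (-4.5, 4.5), r² = 32.5.
Diameter = 2r = 2√(32.5) ≈ 11.40.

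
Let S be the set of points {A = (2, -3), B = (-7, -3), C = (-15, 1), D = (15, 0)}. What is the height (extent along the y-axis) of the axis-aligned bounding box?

max y = 1, min y = -3, so height = 4.

4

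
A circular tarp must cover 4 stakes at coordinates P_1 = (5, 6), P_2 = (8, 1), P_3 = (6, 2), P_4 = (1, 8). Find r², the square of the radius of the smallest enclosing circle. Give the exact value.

24.5

A smallest enclosing disk is always determined by at most three of the input points on its boundary.
The farthest pair is P_2–P_4 with squared distance 98. The circle on this segment as diameter has centre (4.5, 4.5) and r² = 98/4 = 24.5.
Check P_1: distance² to centre = 2.5 ≤ 24.5, so it lies inside.
All remaining points lie in this disk, and no smaller disk contains both endpoints, so this is the minimum enclosing circle.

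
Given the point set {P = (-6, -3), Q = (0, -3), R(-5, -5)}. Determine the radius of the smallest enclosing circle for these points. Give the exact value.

3

Side lengths²: PQ² = 36, PR² = 5, QR² = 29.
Since PQ² = 36 ≥ 29 + 5 = 34, the angle opposite PQ is not acute, so the smallest enclosing circle has PQ as diameter.
Centre = midpoint of PQ = (-3, -3), r² = 36/4 = 9.
r = √9 = 3.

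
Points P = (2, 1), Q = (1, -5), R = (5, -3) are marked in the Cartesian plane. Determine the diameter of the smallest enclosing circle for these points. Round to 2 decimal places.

6.18

Side lengths²: PQ² = 37, PR² = 25, QR² = 20.
Since PQ² = 37 < 25 + 20 = 45, the triangle is acute, so the smallest enclosing circle is the circumcircle.
Circumcentre = (45/22, -23/11), r² = 4625/484.
Diameter = 2r = 2√(4625/484) ≈ 6.18.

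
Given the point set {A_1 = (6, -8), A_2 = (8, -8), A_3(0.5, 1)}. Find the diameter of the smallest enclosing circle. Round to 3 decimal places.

Side lengths²: A_1A_2² = 4, A_1A_3² = 111.25, A_2A_3² = 137.25.
Since A_2A_3² = 137.25 ≥ 111.25 + 4 = 115.25, the angle opposite A_2A_3 is not acute, so the smallest enclosing circle has A_2A_3 as diameter.
Centre = midpoint of A_2A_3 = (4.25, -3.5), r² = 137.25/4 = 34.3125.
Diameter = 2r = 2√(34.3125) ≈ 11.715.

11.715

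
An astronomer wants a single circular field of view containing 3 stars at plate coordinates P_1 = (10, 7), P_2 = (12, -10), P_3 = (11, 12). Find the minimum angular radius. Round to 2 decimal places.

11.01

Side lengths²: P_1P_2² = 293, P_1P_3² = 26, P_2P_3² = 485.
Since P_2P_3² = 485 ≥ 293 + 26 = 319, the angle opposite P_2P_3 is not acute, so the smallest enclosing circle has P_2P_3 as diameter.
Centre = midpoint of P_2P_3 = (11.5, 1), r² = 485/4 = 121.25.
r = √(121.25) ≈ 11.01.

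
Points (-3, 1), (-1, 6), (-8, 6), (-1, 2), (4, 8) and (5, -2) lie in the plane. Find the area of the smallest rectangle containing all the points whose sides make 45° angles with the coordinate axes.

In coordinates u = x + y, v = x − y the rectangle is axis-aligned; the map (x,y)→(u,v) scales areas by 2.
u-values: -2, 5, -2, 1, 12, 3; range = 12 − (-2) = 14.
v-values: -4, -7, -14, -3, -4, 7; range = 7 − (-14) = 21.
Area = (14 × 21) / 2 = 147.

147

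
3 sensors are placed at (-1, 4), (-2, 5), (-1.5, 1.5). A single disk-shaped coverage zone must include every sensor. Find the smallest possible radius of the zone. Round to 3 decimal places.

1.768

Call the three points A, B, C in the order given.
Side lengths²: AB² = 2, AC² = 6.5, BC² = 12.5.
Since BC² = 12.5 ≥ 6.5 + 2 = 8.5, the angle opposite BC is not acute, so the smallest enclosing circle has BC as diameter.
Centre = midpoint of BC = (-1.75, 3.25), r² = 12.5/4 = 3.125.
r = √(3.125) ≈ 1.768.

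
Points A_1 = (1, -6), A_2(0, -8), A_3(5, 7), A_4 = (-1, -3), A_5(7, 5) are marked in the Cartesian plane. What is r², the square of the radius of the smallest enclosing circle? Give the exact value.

62.5

A smallest enclosing disk is always determined by at most three of the input points on its boundary.
The farthest pair is A_2–A_3 with squared distance 250. The circle on this segment as diameter has centre (2.5, -0.5) and r² = 250/4 = 62.5.
Check A_1: distance² to centre = 32.5 ≤ 62.5, so it lies inside.
All remaining points lie in this disk, and no smaller disk contains both endpoints, so this is the minimum enclosing circle.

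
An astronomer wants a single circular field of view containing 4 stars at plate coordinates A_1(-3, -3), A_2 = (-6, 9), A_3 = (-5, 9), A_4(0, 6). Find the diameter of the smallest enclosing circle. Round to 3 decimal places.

12.369

By Welzl's lemma the MEC is supported by two points (diametrically opposite) or three points (on a circumcircle).
The farthest pair is A_1–A_2 with squared distance 153. The circle on this segment as diameter has centre (-4.5, 3) and r² = 153/4 = 38.25.
Check A_3: distance² to centre = 36.25 ≤ 38.25, so it lies inside.
All remaining points lie in this disk, and no smaller disk contains both endpoints, so this is the minimum enclosing circle.
Diameter = 2r = 2√(38.25) ≈ 12.369.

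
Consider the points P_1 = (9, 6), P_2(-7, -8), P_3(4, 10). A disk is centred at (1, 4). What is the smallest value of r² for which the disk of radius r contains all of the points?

208

The required radius is the distance from (1, 4) to the farthest point.
Squared distances: 68, 208, 45.
Maximum is 208, attained at P_2.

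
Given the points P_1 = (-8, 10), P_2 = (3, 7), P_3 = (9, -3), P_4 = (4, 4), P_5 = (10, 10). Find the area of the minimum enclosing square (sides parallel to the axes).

324

The bounding box has width 18 and height 13.
An axis-aligned square enclosing the set must have side ≥ max(width, height).
So the minimum side is max(18, 13) = 18.
Area = 18² = 324.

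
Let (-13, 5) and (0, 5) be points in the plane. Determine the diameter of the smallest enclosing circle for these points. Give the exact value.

The smallest circle enclosing two points has them as diameter endpoints.
Centre = midpoint = (-6.5, 5); r² = |(-13, 5)−(0, 5)|²/4 = 169/4 = 42.25.
Diameter = 2r = 2√(42.25) = 13.

13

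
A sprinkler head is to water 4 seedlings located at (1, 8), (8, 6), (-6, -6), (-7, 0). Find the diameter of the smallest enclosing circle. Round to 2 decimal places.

The minimum enclosing circle of a finite set is fixed by two of the points (as a diameter) or three (as a circumcircle).
The farthest pair is (8, 6)–(-6, -6) with squared distance 340. The circle on this segment as diameter has centre (1, 0) and r² = 340/4 = 85.
Check (1, 8): distance² to centre = 64 ≤ 85, so it lies inside.
All remaining points lie in this disk, and no smaller disk contains both endpoints, so this is the minimum enclosing circle.
Diameter = 2r = 2√85 ≈ 18.44.

18.44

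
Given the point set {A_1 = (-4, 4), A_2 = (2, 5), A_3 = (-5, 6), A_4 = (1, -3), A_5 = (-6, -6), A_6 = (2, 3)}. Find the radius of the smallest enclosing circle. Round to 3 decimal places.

By Welzl's lemma the MEC is supported by two points (diametrically opposite) or three points (on a circumcircle).
The minimum enclosing circle is determined by three boundary points: A_2, A_3, A_5.
Their circumcentre is (-79/34, -9/34) with r² = 26825/578.
The farthest remaining point A_6 is at distance² 16965/578 ≤ 26825/578.
r = √(26825/578) ≈ 6.812.

6.812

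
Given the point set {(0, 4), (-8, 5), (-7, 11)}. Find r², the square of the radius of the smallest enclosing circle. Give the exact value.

2405/98

Call the three points A, B, C in the order given.
Side lengths²: AB² = 65, AC² = 98, BC² = 37.
Since AC² = 98 < 65 + 37 = 102, the triangle is acute, so the smallest enclosing circle is the circumcircle.
Circumcentre = (-51/14, 103/14), r² = 2405/98.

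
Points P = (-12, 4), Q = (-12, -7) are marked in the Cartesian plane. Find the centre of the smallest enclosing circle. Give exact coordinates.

The smallest circle enclosing two points has them as diameter endpoints.
Centre = midpoint = (-12, -1.5); r² = |PQ|²/4 = 121/4 = 30.25.
Centre = (-12, -1.5).

(-12, -1.5)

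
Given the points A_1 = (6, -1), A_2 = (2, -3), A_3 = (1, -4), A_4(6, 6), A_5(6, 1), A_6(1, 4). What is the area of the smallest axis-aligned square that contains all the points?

100

The bounding box has width 5 and height 10.
An axis-aligned square enclosing the set must have side ≥ max(width, height).
So the minimum side is max(5, 10) = 10.
Area = 10² = 100.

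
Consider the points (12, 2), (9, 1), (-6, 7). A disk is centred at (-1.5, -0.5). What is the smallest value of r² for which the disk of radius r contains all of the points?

188.5

The required radius is the distance from (-1.5, -0.5) to the farthest point.
Squared distances: 188.5, 112.5, 76.5.
Maximum is 188.5, attained at (12, 2).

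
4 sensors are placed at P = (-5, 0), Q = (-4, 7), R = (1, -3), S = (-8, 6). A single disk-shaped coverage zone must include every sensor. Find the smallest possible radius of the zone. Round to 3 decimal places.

6.364

The minimum enclosing circle of a finite set is fixed by two of the points (as a diameter) or three (as a circumcircle).
The farthest pair is R–S with squared distance 162. The circle on this segment as diameter has centre (-3.5, 1.5) and r² = 162/4 = 40.5.
Check P: distance² to centre = 4.5 ≤ 40.5, so it lies inside.
All remaining points lie in this disk, and no smaller disk contains both endpoints, so this is the minimum enclosing circle.
r = √(40.5) ≈ 6.364.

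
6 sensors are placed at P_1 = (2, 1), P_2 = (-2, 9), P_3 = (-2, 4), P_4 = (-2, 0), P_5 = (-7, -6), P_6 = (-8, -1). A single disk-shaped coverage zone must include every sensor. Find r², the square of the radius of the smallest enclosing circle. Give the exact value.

62.5

The farthest pair is P_2–P_5 with squared distance 250. The circle on this segment as diameter has centre (-4.5, 1.5) and r² = 250/4 = 62.5.
Check P_1: distance² to centre = 42.5 ≤ 62.5, so it lies inside.
All remaining points lie in this disk, and no smaller disk contains both endpoints, so this is the minimum enclosing circle.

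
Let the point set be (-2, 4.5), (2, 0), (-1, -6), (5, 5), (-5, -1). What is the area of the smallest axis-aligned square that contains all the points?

The bounding box has width 10 and height 11.
An axis-aligned square enclosing the set must have side ≥ max(width, height).
So the minimum side is max(10, 11) = 11.
Area = 11² = 121.

121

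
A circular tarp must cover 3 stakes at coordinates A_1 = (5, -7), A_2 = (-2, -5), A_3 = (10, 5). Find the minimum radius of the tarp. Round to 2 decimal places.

7.81

Side lengths²: A_1A_2² = 53, A_1A_3² = 169, A_2A_3² = 244.
Since A_2A_3² = 244 ≥ 169 + 53 = 222, the angle opposite A_2A_3 is not acute, so the smallest enclosing circle has A_2A_3 as diameter.
Centre = midpoint of A_2A_3 = (4, 0), r² = 244/4 = 61.
r = √61 ≈ 7.81.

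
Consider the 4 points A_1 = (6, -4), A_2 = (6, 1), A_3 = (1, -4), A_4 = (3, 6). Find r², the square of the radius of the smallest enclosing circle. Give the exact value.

28.34

By Welzl's lemma the MEC is supported by two points (diametrically opposite) or three points (on a circumcircle).
The minimum enclosing circle is determined by three boundary points: A_1, A_3, A_4.
Their circumcentre is (3.5, 0.7) with r² = 28.34.
The farthest remaining point A_2 is at distance² 6.34 ≤ 28.34.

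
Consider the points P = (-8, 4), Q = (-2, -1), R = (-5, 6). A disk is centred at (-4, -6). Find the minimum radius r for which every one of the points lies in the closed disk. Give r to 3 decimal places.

The required radius is the distance from (-4, -6) to the farthest point.
Squared distances: 116, 29, 145.
Maximum is 145, attained at R.
r = √145 ≈ 12.042.

12.042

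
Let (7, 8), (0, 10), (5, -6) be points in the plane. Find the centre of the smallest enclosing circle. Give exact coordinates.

Call the three points A, B, C in the order given.
Side lengths²: AB² = 53, AC² = 200, BC² = 281.
Since BC² = 281 ≥ 200 + 53 = 253, the angle opposite BC is not acute, so the smallest enclosing circle has BC as diameter.
Centre = midpoint of BC = (2.5, 2), r² = 281/4 = 70.25.
Centre = (2.5, 2).

(2.5, 2)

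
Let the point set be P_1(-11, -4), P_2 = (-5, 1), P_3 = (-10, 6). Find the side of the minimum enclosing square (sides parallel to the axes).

The bounding box has width 6 and height 10.
An axis-aligned square enclosing the set must have side ≥ max(width, height).
So the minimum side is max(6, 10) = 10.

10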